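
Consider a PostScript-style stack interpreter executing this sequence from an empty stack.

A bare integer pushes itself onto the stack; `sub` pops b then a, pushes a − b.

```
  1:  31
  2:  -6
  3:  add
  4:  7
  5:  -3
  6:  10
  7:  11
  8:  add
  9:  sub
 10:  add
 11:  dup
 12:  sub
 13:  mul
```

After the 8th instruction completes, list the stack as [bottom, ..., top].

31   31
-6   31 -6
add  25
7    25 7
-3   25 7 -3
10   25 7 -3 10
11   25 7 -3 10 11
add  25 7 -3 21

[25, 7, -3, 21]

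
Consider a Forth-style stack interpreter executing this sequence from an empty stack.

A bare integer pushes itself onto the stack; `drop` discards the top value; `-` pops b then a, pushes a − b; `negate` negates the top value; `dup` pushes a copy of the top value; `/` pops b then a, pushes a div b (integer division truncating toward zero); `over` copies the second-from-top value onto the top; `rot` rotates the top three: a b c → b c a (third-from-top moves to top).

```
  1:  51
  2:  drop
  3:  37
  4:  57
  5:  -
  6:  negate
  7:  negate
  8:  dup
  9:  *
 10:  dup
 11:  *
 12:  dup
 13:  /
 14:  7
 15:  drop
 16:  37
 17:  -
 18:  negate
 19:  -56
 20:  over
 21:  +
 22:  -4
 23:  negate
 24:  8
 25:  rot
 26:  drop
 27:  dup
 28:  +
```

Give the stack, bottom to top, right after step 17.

51      51
drop    (empty)
37      37
57      37 57
-       -20
negate  20
negate  -20
dup     -20 -20
*       400
dup     400 400
*       160000
dup     160000 160000
/       1
7       1 7
drop    1
37      1 37
-       -36

[-36]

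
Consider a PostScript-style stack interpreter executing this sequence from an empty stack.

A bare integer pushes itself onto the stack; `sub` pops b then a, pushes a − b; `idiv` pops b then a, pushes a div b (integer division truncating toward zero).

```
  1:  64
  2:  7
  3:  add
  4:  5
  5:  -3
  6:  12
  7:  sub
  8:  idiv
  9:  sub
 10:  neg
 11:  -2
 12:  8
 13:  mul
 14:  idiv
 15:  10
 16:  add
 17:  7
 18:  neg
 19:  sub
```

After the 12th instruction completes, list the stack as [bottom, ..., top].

64   -> 64
7    -> 64 7
add  -> 71
5    -> 71 5
-3   -> 71 5 -3
12   -> 71 5 -3 12
sub  -> 71 5 -15
idiv -> 71 0
sub  -> 71
neg  -> -71
-2   -> -71 -2
8    -> -71 -2 8

[-71, -2, 8]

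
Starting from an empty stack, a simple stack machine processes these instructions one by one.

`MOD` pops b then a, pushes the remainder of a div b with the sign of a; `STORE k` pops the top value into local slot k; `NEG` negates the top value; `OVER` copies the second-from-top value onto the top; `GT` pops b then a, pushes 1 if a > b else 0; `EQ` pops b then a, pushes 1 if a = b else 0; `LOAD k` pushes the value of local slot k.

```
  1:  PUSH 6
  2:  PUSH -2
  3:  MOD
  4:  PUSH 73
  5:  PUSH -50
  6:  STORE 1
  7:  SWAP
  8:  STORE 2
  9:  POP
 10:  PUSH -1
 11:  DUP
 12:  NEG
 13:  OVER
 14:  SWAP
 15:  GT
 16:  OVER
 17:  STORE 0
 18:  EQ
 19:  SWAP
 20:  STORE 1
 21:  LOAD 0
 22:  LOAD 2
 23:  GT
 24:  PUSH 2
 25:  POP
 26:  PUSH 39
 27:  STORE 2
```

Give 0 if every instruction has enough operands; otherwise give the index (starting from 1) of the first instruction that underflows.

PUSH 6   -> [6]
PUSH -2  -> [6, -2]
MOD      -> [0]
PUSH 73  -> [0, 73]
PUSH -50 -> [0, 73, -50]
STORE 1  -> [0, 73]
SWAP     -> [73, 0]
STORE 2  -> [73]
POP      -> []
PUSH -1  -> [-1]
DUP      -> [-1, -1]
NEG      -> [-1, 1]
OVER     -> [-1, 1, -1]
SWAP     -> [-1, -1, 1]
GT       -> [-1, 0]
OVER     -> [-1, 0, -1]
STORE 0  -> [-1, 0]
EQ       -> [0]
SWAP  — needs 2 operands, stack has 1 → underflow

19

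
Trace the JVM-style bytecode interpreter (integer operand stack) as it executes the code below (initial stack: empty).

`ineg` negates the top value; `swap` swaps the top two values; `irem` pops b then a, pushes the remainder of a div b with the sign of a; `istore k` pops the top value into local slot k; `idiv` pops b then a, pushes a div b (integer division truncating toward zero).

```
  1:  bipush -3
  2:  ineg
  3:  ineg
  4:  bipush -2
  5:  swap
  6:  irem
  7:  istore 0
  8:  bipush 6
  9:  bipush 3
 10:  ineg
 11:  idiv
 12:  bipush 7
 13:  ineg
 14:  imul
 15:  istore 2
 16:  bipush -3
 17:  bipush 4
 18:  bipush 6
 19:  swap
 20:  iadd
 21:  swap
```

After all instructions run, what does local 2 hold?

bipush -3  -3
ineg       3
ineg       -3
bipush -2  -3 -2
swap       -2 -3
irem       -2
istore 0   (empty)
bipush 6   6
bipush 3   6 3
ineg       6 -3
idiv       -2
bipush 7   -2 7
ineg       -2 -7
imul       14
istore 2   (empty)
bipush -3  -3
bipush 4   -3 4
bipush 6   -3 4 6
swap       -3 6 4
iadd       -3 10
swap       10 -3

14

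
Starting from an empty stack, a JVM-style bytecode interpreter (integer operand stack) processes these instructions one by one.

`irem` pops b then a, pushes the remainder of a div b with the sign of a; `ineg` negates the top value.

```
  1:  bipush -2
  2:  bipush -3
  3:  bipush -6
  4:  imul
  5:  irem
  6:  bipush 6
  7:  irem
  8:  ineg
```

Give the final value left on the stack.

bipush -2 → -2
bipush -3 → -2 -3
bipush -6 → -2 -3 -6
imul      → -2 18
irem      → -2
bipush 6  → -2 6
irem      → -2
ineg      → 2

2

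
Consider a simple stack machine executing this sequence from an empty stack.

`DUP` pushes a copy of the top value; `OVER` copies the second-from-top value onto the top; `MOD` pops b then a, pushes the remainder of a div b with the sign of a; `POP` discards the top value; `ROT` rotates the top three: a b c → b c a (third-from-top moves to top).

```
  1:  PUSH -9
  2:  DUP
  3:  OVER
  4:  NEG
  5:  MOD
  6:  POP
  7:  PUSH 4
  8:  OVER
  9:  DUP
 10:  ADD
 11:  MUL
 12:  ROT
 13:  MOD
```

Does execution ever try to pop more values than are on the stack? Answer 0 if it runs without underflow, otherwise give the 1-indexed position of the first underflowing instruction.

12

PUSH -9 -> -9
DUP     -> -9 -9
OVER    -> -9 -9 -9
NEG     -> -9 -9 9
MOD     -> -9 0
POP     -> -9
PUSH 4  -> -9 4
OVER    -> -9 4 -9
DUP     -> -9 4 -9 -9
ADD     -> -9 4 -18
MUL     -> -9 -72
ROT  — needs 3 operands, stack has 2 → underflow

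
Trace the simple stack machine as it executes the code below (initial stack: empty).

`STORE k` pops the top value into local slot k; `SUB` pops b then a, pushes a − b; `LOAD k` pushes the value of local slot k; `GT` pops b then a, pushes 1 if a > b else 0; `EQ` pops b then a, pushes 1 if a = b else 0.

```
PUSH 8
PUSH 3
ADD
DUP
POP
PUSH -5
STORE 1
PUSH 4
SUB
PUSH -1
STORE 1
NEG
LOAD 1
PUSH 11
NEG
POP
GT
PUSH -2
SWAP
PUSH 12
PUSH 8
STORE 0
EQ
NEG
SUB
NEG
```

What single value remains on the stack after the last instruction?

2

PUSH 8  → [8]
PUSH 3  → [8, 3]
ADD     → [11]
DUP     → [11, 11]
POP     → [11]
PUSH -5 → [11, -5]
STORE 1 → [11]
PUSH 4  → [11, 4]
SUB     → [7]
PUSH -1 → [7, -1]
STORE 1 → [7]
NEG     → [-7]
LOAD 1  → [-7, -1]
PUSH 11 → [-7, -1, 11]
NEG     → [-7, -1, -11]
POP     → [-7, -1]
GT      → [0]
PUSH -2 → [0, -2]
SWAP    → [-2, 0]
PUSH 12 → [-2, 0, 12]
PUSH 8  → [-2, 0, 12, 8]
STORE 0 → [-2, 0, 12]
EQ      → [-2, 0]
NEG     → [-2, 0]
SUB     → [-2]
NEG     → [2]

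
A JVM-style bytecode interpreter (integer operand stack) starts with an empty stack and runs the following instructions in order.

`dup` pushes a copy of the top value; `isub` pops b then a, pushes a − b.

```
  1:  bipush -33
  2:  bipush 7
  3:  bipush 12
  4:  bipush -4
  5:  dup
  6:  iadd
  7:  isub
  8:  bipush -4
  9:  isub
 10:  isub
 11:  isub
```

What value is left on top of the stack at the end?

-16

bipush -33 → -33
bipush 7   → -33 7
bipush 12  → -33 7 12
bipush -4  → -33 7 12 -4
dup        → -33 7 12 -4 -4
iadd       → -33 7 12 -8
isub       → -33 7 20
bipush -4  → -33 7 20 -4
isub       → -33 7 24
isub       → -33 -17
isub       → -16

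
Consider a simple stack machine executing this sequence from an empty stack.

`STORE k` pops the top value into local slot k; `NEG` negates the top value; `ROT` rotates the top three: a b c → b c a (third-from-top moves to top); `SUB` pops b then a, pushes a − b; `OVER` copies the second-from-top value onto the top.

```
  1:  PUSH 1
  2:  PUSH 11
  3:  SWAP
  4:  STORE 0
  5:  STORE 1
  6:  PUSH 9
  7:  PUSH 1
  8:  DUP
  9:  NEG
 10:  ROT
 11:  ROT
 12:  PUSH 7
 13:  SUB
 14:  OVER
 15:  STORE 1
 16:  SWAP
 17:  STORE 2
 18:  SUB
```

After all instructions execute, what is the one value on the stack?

PUSH 1  -> 1
PUSH 11 -> 1 11
SWAP    -> 11 1
STORE 0 -> 11
STORE 1 -> (empty)
PUSH 9  -> 9
PUSH 1  -> 9 1
DUP     -> 9 1 1
NEG     -> 9 1 -1
ROT     -> 1 -1 9
ROT     -> -1 9 1
PUSH 7  -> -1 9 1 7
SUB     -> -1 9 -6
OVER    -> -1 9 -6 9
STORE 1 -> -1 9 -6
SWAP    -> -1 -6 9
STORE 2 -> -1 -6
SUB     -> 5

5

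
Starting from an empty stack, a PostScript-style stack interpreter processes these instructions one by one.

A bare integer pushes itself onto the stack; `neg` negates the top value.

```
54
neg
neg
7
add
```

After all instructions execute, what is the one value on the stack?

61

54  : [54]
neg : [-54]
neg : [54]
7   : [54, 7]
add : [61]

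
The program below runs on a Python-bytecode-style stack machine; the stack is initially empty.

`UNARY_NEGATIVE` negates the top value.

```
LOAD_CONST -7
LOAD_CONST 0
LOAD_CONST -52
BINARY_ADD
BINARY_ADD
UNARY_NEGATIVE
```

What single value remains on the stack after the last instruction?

59

LOAD_CONST -7  -> [-7]
LOAD_CONST 0   -> [-7, 0]
LOAD_CONST -52 -> [-7, 0, -52]
BINARY_ADD     -> [-7, -52]
BINARY_ADD     -> [-59]
UNARY_NEGATIVE -> [59]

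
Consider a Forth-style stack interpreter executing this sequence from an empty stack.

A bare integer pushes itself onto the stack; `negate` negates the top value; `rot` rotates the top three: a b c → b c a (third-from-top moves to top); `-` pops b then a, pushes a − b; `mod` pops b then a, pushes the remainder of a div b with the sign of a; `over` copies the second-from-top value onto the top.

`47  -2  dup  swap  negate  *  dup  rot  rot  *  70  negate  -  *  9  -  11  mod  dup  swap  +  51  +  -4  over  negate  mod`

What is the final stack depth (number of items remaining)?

47     -> [47]
-2     -> [47, -2]
dup    -> [47, -2, -2]
swap   -> [47, -2, -2]
negate -> [47, -2, 2]
*      -> [47, -4]
dup    -> [47, -4, -4]
rot    -> [-4, -4, 47]
rot    -> [-4, 47, -4]
*      -> [-4, -188]
70     -> [-4, -188, 70]
negate -> [-4, -188, -70]
-      -> [-4, -118]
*      -> [472]
9      -> [472, 9]
-      -> [463]
11     -> [463, 11]
mod    -> [1]
dup    -> [1, 1]
swap   -> [1, 1]
+      -> [2]
51     -> [2, 51]
+      -> [53]
-4     -> [53, -4]
over   -> [53, -4, 53]
negate -> [53, -4, -53]
mod    -> [53, -4]

2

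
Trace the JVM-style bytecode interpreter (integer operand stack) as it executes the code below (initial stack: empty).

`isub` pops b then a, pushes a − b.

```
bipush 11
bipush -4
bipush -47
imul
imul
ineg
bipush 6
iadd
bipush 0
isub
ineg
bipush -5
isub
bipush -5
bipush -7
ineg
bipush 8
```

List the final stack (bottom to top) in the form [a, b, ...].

[2067, -5, 7, 8]

bipush 11   11
bipush -4   11 -4
bipush -47  11 -4 -47
imul        11 188
imul        2068
ineg        -2068
bipush 6    -2068 6
iadd        -2062
bipush 0    -2062 0
isub        -2062
ineg        2062
bipush -5   2062 -5
isub        2067
bipush -5   2067 -5
bipush -7   2067 -5 -7
ineg        2067 -5 7
bipush 8    2067 -5 7 8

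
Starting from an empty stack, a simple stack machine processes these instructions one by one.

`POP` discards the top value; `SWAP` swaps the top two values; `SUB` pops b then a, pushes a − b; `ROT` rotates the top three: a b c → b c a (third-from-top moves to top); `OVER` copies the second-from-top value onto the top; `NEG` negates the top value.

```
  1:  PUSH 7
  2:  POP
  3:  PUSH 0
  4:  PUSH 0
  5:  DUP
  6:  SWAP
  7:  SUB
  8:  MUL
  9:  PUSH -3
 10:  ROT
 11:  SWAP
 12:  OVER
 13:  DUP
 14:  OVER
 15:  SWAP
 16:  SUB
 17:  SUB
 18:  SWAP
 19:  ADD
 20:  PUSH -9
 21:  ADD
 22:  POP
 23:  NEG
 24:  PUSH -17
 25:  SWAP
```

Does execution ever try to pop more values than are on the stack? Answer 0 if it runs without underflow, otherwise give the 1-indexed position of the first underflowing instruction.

10

PUSH 7  → [7]
POP     → []
PUSH 0  → [0]
PUSH 0  → [0, 0]
DUP     → [0, 0, 0]
SWAP    → [0, 0, 0]
SUB     → [0, 0]
MUL     → [0]
PUSH -3 → [0, -3]
ROT  — needs 3 operands, stack has 2 → underflow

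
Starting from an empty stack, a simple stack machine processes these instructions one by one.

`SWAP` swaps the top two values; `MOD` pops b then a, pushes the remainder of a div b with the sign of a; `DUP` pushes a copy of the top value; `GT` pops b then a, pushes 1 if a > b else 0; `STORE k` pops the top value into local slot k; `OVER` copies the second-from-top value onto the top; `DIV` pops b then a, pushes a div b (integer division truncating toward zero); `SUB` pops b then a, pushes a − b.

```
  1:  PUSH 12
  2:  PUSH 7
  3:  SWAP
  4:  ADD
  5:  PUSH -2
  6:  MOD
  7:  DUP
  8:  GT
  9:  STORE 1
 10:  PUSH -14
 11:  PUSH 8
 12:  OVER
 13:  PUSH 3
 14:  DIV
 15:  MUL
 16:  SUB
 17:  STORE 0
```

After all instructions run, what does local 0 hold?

18

PUSH 12  : [12]
PUSH 7   : [12, 7]
SWAP     : [7, 12]
ADD      : [19]
PUSH -2  : [19, -2]
MOD      : [1]
DUP      : [1, 1]
GT       : [0]
STORE 1  : []
PUSH -14 : [-14]
PUSH 8   : [-14, 8]
OVER     : [-14, 8, -14]
PUSH 3   : [-14, 8, -14, 3]
DIV      : [-14, 8, -4]
MUL      : [-14, -32]
SUB      : [18]
STORE 0  : []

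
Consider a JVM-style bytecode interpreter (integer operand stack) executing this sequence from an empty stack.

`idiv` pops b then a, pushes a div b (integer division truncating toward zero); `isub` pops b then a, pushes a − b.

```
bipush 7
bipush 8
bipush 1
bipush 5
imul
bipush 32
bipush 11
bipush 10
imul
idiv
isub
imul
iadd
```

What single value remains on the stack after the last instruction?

47

bipush 7  → 7
bipush 8  → 7 8
bipush 1  → 7 8 1
bipush 5  → 7 8 1 5
imul      → 7 8 5
bipush 32 → 7 8 5 32
bipush 11 → 7 8 5 32 11
bipush 10 → 7 8 5 32 11 10
imul      → 7 8 5 32 110
idiv      → 7 8 5 0
isub      → 7 8 5
imul      → 7 40
iadd      → 47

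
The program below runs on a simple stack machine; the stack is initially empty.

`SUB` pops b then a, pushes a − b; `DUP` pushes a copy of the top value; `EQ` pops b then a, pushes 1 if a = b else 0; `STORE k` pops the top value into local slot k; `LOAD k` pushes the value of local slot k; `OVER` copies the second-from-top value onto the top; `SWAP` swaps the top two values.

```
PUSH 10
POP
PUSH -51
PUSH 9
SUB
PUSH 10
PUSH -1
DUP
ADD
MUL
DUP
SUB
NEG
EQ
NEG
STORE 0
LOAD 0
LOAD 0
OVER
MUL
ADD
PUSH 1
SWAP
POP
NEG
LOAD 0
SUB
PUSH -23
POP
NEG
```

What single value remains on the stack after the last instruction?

1

PUSH 10   [10]
POP       []
PUSH -51  [-51]
PUSH 9    [-51, 9]
SUB       [-60]
PUSH 10   [-60, 10]
PUSH -1   [-60, 10, -1]
DUP       [-60, 10, -1, -1]
ADD       [-60, 10, -2]
MUL       [-60, -20]
DUP       [-60, -20, -20]
SUB       [-60, 0]
NEG       [-60, 0]
EQ        [0]
NEG       [0]
STORE 0   []
LOAD 0    [0]
LOAD 0    [0, 0]
OVER      [0, 0, 0]
MUL       [0, 0]
ADD       [0]
PUSH 1    [0, 1]
SWAP      [1, 0]
POP       [1]
NEG       [-1]
LOAD 0    [-1, 0]
SUB       [-1]
PUSH -23  [-1, -23]
POP       [-1]
NEG       [1]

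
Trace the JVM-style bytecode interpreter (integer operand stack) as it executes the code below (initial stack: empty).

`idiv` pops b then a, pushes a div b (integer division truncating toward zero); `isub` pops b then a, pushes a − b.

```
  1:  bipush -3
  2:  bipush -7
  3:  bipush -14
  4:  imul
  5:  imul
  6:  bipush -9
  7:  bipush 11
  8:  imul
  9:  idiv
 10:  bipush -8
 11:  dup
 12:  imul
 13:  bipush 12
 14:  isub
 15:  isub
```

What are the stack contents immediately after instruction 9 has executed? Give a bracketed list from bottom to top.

[2]

bipush -3  : -3
bipush -7  : -3 -7
bipush -14 : -3 -7 -14
imul       : -3 98
imul       : -294
bipush -9  : -294 -9
bipush 11  : -294 -9 11
imul       : -294 -99
idiv       : 2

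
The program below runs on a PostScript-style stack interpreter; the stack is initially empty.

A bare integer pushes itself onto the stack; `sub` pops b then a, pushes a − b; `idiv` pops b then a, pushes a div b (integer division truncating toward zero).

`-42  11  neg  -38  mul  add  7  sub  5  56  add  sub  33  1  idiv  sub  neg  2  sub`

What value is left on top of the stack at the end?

-277

-42   [-42]
11    [-42, 11]
neg   [-42, -11]
-38   [-42, -11, -38]
mul   [-42, 418]
add   [376]
7     [376, 7]
sub   [369]
5     [369, 5]
56    [369, 5, 56]
add   [369, 61]
sub   [308]
33    [308, 33]
1     [308, 33, 1]
idiv  [308, 33]
sub   [275]
neg   [-275]
2     [-275, 2]
sub   [-277]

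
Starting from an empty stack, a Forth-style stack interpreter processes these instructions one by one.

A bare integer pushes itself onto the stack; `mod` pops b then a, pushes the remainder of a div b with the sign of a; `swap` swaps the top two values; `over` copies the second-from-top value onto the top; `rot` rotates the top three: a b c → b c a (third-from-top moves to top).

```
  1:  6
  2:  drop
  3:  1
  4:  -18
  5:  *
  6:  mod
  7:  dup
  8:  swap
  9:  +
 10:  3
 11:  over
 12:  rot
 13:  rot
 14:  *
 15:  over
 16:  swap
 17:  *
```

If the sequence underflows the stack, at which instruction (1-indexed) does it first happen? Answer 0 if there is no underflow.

6

6    -> 6
drop -> (empty)
1    -> 1
-18  -> 1 -18
*    -> -18
mod  — needs 2 operands, stack has 1 → underflow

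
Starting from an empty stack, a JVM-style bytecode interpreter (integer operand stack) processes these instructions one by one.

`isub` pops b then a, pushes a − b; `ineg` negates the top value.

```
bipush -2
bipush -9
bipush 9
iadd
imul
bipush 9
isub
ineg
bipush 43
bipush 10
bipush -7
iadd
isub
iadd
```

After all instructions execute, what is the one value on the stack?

bipush -2 -> -2
bipush -9 -> -2 -9
bipush 9  -> -2 -9 9
iadd      -> -2 0
imul      -> 0
bipush 9  -> 0 9
isub      -> -9
ineg      -> 9
bipush 43 -> 9 43
bipush 10 -> 9 43 10
bipush -7 -> 9 43 10 -7
iadd      -> 9 43 3
isub      -> 9 40
iadd      -> 49

49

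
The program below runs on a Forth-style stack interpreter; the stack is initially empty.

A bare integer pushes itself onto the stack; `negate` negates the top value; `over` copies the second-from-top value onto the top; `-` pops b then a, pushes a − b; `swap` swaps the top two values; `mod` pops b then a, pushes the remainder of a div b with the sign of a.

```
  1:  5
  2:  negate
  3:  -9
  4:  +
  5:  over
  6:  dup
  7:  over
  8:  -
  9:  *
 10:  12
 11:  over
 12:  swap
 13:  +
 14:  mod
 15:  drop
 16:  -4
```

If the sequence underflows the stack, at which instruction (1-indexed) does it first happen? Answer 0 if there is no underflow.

5       [5]
negate  [-5]
-9      [-5, -9]
+       [-14]
over  — needs 2 operands, stack has 1 → underflow

5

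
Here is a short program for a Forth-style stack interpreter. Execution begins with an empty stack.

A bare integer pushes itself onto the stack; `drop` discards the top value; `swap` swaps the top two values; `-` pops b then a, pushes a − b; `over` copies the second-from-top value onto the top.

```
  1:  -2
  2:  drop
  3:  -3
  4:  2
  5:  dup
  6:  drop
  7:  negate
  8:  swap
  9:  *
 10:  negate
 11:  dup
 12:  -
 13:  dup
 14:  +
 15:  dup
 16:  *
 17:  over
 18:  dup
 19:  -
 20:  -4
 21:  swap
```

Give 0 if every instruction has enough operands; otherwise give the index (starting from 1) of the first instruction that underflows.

-2     -> [-2]
drop   -> []
-3     -> [-3]
2      -> [-3, 2]
dup    -> [-3, 2, 2]
drop   -> [-3, 2]
negate -> [-3, -2]
swap   -> [-2, -3]
*      -> [6]
negate -> [-6]
dup    -> [-6, -6]
-      -> [0]
dup    -> [0, 0]
+      -> [0]
dup    -> [0, 0]
*      -> [0]
over  — needs 2 operands, stack has 1 → underflow

17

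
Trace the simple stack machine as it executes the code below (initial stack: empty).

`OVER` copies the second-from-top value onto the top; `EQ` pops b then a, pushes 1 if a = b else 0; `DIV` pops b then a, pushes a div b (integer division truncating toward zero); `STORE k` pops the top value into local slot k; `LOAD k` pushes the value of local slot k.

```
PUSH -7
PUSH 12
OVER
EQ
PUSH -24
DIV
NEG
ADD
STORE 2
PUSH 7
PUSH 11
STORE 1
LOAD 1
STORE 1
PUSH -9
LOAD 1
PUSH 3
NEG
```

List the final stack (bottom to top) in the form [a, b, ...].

PUSH -7   [-7]
PUSH 12   [-7, 12]
OVER      [-7, 12, -7]
EQ        [-7, 0]
PUSH -24  [-7, 0, -24]
DIV       [-7, 0]
NEG       [-7, 0]
ADD       [-7]
STORE 2   []
PUSH 7    [7]
PUSH 11   [7, 11]
STORE 1   [7]
LOAD 1    [7, 11]
STORE 1   [7]
PUSH -9   [7, -9]
LOAD 1    [7, -9, 11]
PUSH 3    [7, -9, 11, 3]
NEG       [7, -9, 11, -3]

[7, -9, 11, -3]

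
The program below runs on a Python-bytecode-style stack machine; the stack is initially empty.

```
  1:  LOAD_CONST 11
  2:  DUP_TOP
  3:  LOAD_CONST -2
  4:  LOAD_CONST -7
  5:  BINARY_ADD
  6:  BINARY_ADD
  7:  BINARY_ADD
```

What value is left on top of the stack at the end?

13

LOAD_CONST 11  11
DUP_TOP        11 11
LOAD_CONST -2  11 11 -2
LOAD_CONST -7  11 11 -2 -7
BINARY_ADD     11 11 -9
BINARY_ADD     11 2
BINARY_ADD     13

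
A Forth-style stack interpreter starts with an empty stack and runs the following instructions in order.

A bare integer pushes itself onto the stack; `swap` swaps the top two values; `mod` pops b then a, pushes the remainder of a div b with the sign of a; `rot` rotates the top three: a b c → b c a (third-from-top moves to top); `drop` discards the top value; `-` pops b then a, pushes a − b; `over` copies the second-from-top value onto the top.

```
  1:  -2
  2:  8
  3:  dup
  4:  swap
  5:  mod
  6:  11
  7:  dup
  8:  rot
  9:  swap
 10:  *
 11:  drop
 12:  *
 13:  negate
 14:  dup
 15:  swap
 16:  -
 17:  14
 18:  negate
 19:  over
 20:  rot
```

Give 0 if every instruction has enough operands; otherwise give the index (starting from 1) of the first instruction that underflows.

-2     -> [-2]
8      -> [-2, 8]
dup    -> [-2, 8, 8]
swap   -> [-2, 8, 8]
mod    -> [-2, 0]
11     -> [-2, 0, 11]
dup    -> [-2, 0, 11, 11]
rot    -> [-2, 11, 11, 0]
swap   -> [-2, 11, 0, 11]
*      -> [-2, 11, 0]
drop   -> [-2, 11]
*      -> [-22]
negate -> [22]
dup    -> [22, 22]
swap   -> [22, 22]
-      -> [0]
14     -> [0, 14]
negate -> [0, -14]
over   -> [0, -14, 0]
rot    -> [-14, 0, 0]

0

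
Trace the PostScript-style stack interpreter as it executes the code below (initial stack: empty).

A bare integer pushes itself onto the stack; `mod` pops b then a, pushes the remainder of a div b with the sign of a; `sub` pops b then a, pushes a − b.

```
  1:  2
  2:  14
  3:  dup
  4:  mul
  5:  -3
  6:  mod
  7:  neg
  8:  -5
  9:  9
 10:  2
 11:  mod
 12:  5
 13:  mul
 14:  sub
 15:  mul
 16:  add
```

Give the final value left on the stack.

2    2
14   2 14
dup  2 14 14
mul  2 196
-3   2 196 -3
mod  2 1
neg  2 -1
-5   2 -1 -5
9    2 -1 -5 9
2    2 -1 -5 9 2
mod  2 -1 -5 1
5    2 -1 -5 1 5
mul  2 -1 -5 5
sub  2 -1 -10
mul  2 10
add  12

12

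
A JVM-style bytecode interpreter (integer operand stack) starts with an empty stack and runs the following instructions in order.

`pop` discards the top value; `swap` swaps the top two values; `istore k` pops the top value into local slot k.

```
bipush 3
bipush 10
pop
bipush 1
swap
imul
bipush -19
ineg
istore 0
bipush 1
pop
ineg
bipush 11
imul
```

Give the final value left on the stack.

bipush 3   : 3
bipush 10  : 3 10
pop        : 3
bipush 1   : 3 1
swap       : 1 3
imul       : 3
bipush -19 : 3 -19
ineg       : 3 19
istore 0   : 3
bipush 1   : 3 1
pop        : 3
ineg       : -3
bipush 11  : -3 11
imul       : -33

-33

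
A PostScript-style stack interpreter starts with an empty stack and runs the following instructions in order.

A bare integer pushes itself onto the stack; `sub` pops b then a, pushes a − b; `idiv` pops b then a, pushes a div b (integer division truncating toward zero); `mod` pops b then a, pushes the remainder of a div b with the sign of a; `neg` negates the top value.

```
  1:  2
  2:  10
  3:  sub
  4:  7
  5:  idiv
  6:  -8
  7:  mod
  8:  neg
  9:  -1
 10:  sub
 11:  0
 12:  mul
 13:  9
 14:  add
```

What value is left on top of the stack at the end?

9

2    → [2]
10   → [2, 10]
sub  → [-8]
7    → [-8, 7]
idiv → [-1]
-8   → [-1, -8]
mod  → [-1]
neg  → [1]
-1   → [1, -1]
sub  → [2]
0    → [2, 0]
mul  → [0]
9    → [0, 9]
add  → [9]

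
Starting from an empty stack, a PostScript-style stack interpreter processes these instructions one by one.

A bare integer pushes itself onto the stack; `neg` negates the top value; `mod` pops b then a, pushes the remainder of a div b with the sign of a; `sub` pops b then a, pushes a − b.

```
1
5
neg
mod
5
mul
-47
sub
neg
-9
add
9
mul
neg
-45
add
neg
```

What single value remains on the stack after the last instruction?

-504

1    1
5    1 5
neg  1 -5
mod  1
5    1 5
mul  5
-47  5 -47
sub  52
neg  -52
-9   -52 -9
add  -61
9    -61 9
mul  -549
neg  549
-45  549 -45
add  504
neg  -504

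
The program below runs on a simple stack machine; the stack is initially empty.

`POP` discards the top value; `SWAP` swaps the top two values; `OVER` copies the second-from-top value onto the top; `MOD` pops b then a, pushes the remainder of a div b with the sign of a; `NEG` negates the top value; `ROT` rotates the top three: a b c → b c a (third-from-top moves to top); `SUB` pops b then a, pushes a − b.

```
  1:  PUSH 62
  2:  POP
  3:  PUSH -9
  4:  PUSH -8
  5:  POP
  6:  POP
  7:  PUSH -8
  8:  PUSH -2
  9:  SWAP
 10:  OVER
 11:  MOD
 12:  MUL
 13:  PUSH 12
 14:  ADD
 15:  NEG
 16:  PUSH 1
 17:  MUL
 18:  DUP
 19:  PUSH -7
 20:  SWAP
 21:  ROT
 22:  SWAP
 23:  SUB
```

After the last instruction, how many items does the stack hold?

2

PUSH 62 → [62]
POP     → []
PUSH -9 → [-9]
PUSH -8 → [-9, -8]
POP     → [-9]
POP     → []
PUSH -8 → [-8]
PUSH -2 → [-8, -2]
SWAP    → [-2, -8]
OVER    → [-2, -8, -2]
MOD     → [-2, 0]
MUL     → [0]
PUSH 12 → [0, 12]
ADD     → [12]
NEG     → [-12]
PUSH 1  → [-12, 1]
MUL     → [-12]
DUP     → [-12, -12]
PUSH -7 → [-12, -12, -7]
SWAP    → [-12, -7, -12]
ROT     → [-7, -12, -12]
SWAP    → [-7, -12, -12]
SUB     → [-7, 0]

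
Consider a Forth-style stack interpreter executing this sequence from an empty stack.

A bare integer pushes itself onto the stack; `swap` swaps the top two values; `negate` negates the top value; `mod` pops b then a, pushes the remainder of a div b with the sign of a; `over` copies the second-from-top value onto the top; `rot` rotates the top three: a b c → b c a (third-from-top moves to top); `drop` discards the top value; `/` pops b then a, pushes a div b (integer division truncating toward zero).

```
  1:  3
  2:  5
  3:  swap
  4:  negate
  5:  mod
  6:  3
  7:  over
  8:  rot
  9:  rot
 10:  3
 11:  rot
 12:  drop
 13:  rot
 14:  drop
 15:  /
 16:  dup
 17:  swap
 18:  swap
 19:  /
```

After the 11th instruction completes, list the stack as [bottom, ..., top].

[2, 3, 3, 2]

3      → 3
5      → 3 5
swap   → 5 3
negate → 5 -3
mod    → 2
3      → 2 3
over   → 2 3 2
rot    → 3 2 2
rot    → 2 2 3
3      → 2 2 3 3
rot    → 2 3 3 2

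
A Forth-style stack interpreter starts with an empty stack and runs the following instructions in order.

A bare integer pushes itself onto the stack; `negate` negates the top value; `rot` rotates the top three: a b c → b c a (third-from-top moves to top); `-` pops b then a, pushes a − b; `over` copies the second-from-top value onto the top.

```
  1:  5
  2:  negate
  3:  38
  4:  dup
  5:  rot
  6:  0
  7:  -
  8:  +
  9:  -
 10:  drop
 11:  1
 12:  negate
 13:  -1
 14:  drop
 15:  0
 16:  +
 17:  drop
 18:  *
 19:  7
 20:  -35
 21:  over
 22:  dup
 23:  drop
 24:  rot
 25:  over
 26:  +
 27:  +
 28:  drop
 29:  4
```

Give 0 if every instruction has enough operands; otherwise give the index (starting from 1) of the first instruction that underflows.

5      -> [5]
negate -> [-5]
38     -> [-5, 38]
dup    -> [-5, 38, 38]
rot    -> [38, 38, -5]
0      -> [38, 38, -5, 0]
-      -> [38, 38, -5]
+      -> [38, 33]
-      -> [5]
drop   -> []
1      -> [1]
negate -> [-1]
-1     -> [-1, -1]
drop   -> [-1]
0      -> [-1, 0]
+      -> [-1]
drop   -> []
*  — needs 2 operands, stack has 0 → underflow

18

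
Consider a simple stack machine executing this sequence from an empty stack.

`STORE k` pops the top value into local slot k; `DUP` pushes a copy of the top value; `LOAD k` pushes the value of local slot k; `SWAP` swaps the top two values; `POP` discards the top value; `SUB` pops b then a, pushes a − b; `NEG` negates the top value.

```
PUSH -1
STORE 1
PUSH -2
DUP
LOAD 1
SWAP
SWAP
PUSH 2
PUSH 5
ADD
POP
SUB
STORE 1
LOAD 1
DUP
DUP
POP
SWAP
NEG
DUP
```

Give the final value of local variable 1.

PUSH -1 : [-1]
STORE 1 : []
PUSH -2 : [-2]
DUP     : [-2, -2]
LOAD 1  : [-2, -2, -1]
SWAP    : [-2, -1, -2]
SWAP    : [-2, -2, -1]
PUSH 2  : [-2, -2, -1, 2]
PUSH 5  : [-2, -2, -1, 2, 5]
ADD     : [-2, -2, -1, 7]
POP     : [-2, -2, -1]
SUB     : [-2, -1]
STORE 1 : [-2]
LOAD 1  : [-2, -1]
DUP     : [-2, -1, -1]
DUP     : [-2, -1, -1, -1]
POP     : [-2, -1, -1]
SWAP    : [-2, -1, -1]
NEG     : [-2, -1, 1]
DUP     : [-2, -1, 1, 1]

-1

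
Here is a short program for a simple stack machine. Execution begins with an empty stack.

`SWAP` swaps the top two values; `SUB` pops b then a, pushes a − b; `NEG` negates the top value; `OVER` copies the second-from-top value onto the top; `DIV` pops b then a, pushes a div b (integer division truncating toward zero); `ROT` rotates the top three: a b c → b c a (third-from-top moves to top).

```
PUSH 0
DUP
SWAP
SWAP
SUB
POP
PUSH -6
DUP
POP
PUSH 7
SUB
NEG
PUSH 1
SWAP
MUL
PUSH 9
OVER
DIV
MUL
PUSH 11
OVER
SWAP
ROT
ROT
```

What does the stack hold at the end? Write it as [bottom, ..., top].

PUSH 0  : [0]
DUP     : [0, 0]
SWAP    : [0, 0]
SWAP    : [0, 0]
SUB     : [0]
POP     : []
PUSH -6 : [-6]
DUP     : [-6, -6]
POP     : [-6]
PUSH 7  : [-6, 7]
SUB     : [-13]
NEG     : [13]
PUSH 1  : [13, 1]
SWAP    : [1, 13]
MUL     : [13]
PUSH 9  : [13, 9]
OVER    : [13, 9, 13]
DIV     : [13, 0]
MUL     : [0]
PUSH 11 : [0, 11]
OVER    : [0, 11, 0]
SWAP    : [0, 0, 11]
ROT     : [0, 11, 0]
ROT     : [11, 0, 0]

[11, 0, 0]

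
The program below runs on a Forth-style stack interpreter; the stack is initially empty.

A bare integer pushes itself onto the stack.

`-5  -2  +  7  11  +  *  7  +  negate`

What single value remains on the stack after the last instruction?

119

-5     -> -5
-2     -> -5 -2
+      -> -7
7      -> -7 7
11     -> -7 7 11
+      -> -7 18
*      -> -126
7      -> -126 7
+      -> -119
negate -> 119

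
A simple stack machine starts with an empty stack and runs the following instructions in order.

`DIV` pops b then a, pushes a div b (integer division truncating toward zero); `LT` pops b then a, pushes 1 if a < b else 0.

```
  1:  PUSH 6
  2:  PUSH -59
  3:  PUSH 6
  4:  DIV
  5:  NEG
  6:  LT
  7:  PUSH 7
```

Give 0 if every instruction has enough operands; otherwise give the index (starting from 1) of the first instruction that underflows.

PUSH 6   : [6]
PUSH -59 : [6, -59]
PUSH 6   : [6, -59, 6]
DIV      : [6, -9]
NEG      : [6, 9]
LT       : [1]
PUSH 7   : [1, 7]

0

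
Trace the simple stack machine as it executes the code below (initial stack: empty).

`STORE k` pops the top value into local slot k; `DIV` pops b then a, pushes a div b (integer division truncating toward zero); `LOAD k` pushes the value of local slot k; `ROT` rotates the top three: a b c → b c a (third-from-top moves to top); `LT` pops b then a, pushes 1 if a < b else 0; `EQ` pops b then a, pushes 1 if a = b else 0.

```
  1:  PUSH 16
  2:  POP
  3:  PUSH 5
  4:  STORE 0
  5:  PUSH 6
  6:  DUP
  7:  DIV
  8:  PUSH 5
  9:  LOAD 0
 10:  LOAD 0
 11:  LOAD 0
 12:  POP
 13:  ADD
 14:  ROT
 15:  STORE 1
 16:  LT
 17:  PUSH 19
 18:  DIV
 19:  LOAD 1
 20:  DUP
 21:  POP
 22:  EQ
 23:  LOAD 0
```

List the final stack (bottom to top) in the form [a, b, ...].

[0, 5]

PUSH 16  16
POP      (empty)
PUSH 5   5
STORE 0  (empty)
PUSH 6   6
DUP      6 6
DIV      1
PUSH 5   1 5
LOAD 0   1 5 5
LOAD 0   1 5 5 5
LOAD 0   1 5 5 5 5
POP      1 5 5 5
ADD      1 5 10
ROT      5 10 1
STORE 1  5 10
LT       1
PUSH 19  1 19
DIV      0
LOAD 1   0 1
DUP      0 1 1
POP      0 1
EQ       0
LOAD 0   0 5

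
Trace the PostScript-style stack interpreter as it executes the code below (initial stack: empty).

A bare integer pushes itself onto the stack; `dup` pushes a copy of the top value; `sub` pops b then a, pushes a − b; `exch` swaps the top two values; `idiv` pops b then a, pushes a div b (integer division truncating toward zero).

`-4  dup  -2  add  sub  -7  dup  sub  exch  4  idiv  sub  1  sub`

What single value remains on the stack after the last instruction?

-4   -> [-4]
dup  -> [-4, -4]
-2   -> [-4, -4, -2]
add  -> [-4, -6]
sub  -> [2]
-7   -> [2, -7]
dup  -> [2, -7, -7]
sub  -> [2, 0]
exch -> [0, 2]
4    -> [0, 2, 4]
idiv -> [0, 0]
sub  -> [0]
1    -> [0, 1]
sub  -> [-1]

-1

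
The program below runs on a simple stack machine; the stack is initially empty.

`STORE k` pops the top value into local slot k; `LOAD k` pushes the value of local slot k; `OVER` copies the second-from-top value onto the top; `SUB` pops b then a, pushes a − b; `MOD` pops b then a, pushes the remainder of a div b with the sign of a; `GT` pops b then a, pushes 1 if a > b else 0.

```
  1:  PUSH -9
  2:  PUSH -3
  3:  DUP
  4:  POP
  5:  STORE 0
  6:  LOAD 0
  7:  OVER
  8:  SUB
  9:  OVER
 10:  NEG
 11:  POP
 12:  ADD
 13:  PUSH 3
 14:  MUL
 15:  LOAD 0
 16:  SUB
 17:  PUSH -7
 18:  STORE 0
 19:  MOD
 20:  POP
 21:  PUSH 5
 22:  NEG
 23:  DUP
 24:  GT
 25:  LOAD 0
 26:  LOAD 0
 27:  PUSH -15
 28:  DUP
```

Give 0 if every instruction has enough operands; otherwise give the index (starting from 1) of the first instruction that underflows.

PUSH -9 -> [-9]
PUSH -3 -> [-9, -3]
DUP     -> [-9, -3, -3]
POP     -> [-9, -3]
STORE 0 -> [-9]
LOAD 0  -> [-9, -3]
OVER    -> [-9, -3, -9]
SUB     -> [-9, 6]
OVER    -> [-9, 6, -9]
NEG     -> [-9, 6, 9]
POP     -> [-9, 6]
ADD     -> [-3]
PUSH 3  -> [-3, 3]
MUL     -> [-9]
LOAD 0  -> [-9, -3]
SUB     -> [-6]
PUSH -7 -> [-6, -7]
STORE 0 -> [-6]
MOD  — needs 2 operands, stack has 1 → underflow

19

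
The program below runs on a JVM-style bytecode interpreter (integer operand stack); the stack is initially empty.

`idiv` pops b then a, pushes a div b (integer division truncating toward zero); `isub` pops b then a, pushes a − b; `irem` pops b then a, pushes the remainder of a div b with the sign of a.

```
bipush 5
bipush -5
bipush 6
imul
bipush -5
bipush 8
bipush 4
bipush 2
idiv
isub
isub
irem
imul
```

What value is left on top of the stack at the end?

bipush 5  -> [5]
bipush -5 -> [5, -5]
bipush 6  -> [5, -5, 6]
imul      -> [5, -30]
bipush -5 -> [5, -30, -5]
bipush 8  -> [5, -30, -5, 8]
bipush 4  -> [5, -30, -5, 8, 4]
bipush 2  -> [5, -30, -5, 8, 4, 2]
idiv      -> [5, -30, -5, 8, 2]
isub      -> [5, -30, -5, 6]
isub      -> [5, -30, -11]
irem      -> [5, -8]
imul      -> [-40]

-40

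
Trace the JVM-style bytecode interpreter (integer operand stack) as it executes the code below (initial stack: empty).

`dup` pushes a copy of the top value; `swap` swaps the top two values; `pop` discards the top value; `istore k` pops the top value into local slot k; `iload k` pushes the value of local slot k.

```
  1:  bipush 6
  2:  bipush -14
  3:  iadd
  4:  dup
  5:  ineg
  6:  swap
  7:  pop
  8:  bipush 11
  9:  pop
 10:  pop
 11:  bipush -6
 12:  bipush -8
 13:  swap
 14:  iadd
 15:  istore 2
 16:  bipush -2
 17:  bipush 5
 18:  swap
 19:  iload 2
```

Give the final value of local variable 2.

bipush 6   -> [6]
bipush -14 -> [6, -14]
iadd       -> [-8]
dup        -> [-8, -8]
ineg       -> [-8, 8]
swap       -> [8, -8]
pop        -> [8]
bipush 11  -> [8, 11]
pop        -> [8]
pop        -> []
bipush -6  -> [-6]
bipush -8  -> [-6, -8]
swap       -> [-8, -6]
iadd       -> [-14]
istore 2   -> []
bipush -2  -> [-2]
bipush 5   -> [-2, 5]
swap       -> [5, -2]
iload 2    -> [5, -2, -14]

-14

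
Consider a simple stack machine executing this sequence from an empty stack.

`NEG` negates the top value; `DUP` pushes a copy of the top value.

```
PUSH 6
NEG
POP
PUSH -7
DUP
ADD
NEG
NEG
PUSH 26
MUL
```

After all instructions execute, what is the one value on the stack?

PUSH 6  -> [6]
NEG     -> [-6]
POP     -> []
PUSH -7 -> [-7]
DUP     -> [-7, -7]
ADD     -> [-14]
NEG     -> [14]
NEG     -> [-14]
PUSH 26 -> [-14, 26]
MUL     -> [-364]

-364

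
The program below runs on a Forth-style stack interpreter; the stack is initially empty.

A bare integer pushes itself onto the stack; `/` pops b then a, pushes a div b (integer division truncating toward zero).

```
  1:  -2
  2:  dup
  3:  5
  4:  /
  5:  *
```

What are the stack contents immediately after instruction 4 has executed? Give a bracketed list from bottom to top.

-2  : -2
dup : -2 -2
5   : -2 -2 5
/   : -2 0

[-2, 0]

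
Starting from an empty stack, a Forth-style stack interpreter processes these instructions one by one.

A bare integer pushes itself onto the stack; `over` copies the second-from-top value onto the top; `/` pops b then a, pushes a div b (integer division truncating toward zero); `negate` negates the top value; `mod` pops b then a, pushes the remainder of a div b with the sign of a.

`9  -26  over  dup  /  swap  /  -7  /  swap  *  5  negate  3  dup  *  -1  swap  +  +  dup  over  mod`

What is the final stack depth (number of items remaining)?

3

9       9
-26     9 -26
over    9 -26 9
dup     9 -26 9 9
/       9 -26 1
swap    9 1 -26
/       9 0
-7      9 0 -7
/       9 0
swap    0 9
*       0
5       0 5
negate  0 -5
3       0 -5 3
dup     0 -5 3 3
*       0 -5 9
-1      0 -5 9 -1
swap    0 -5 -1 9
+       0 -5 8
+       0 3
dup     0 3 3
over    0 3 3 3
mod     0 3 0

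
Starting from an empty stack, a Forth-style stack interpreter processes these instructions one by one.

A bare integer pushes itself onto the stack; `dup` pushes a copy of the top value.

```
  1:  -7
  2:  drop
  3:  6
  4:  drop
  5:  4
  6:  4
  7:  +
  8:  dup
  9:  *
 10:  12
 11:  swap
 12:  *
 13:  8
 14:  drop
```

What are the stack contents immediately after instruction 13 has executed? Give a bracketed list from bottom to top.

[768, 8]

-7   : [-7]
drop : []
6    : [6]
drop : []
4    : [4]
4    : [4, 4]
+    : [8]
dup  : [8, 8]
*    : [64]
12   : [64, 12]
swap : [12, 64]
*    : [768]
8    : [768, 8]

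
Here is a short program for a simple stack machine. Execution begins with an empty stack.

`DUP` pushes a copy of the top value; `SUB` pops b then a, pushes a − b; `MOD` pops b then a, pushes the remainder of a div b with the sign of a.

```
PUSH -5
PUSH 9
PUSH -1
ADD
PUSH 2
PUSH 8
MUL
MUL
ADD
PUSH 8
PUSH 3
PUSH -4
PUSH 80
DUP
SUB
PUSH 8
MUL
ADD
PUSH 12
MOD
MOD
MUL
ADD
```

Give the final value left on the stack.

147

PUSH -5 : [-5]
PUSH 9  : [-5, 9]
PUSH -1 : [-5, 9, -1]
ADD     : [-5, 8]
PUSH 2  : [-5, 8, 2]
PUSH 8  : [-5, 8, 2, 8]
MUL     : [-5, 8, 16]
MUL     : [-5, 128]
ADD     : [123]
PUSH 8  : [123, 8]
PUSH 3  : [123, 8, 3]
PUSH -4 : [123, 8, 3, -4]
PUSH 80 : [123, 8, 3, -4, 80]
DUP     : [123, 8, 3, -4, 80, 80]
SUB     : [123, 8, 3, -4, 0]
PUSH 8  : [123, 8, 3, -4, 0, 8]
MUL     : [123, 8, 3, -4, 0]
ADD     : [123, 8, 3, -4]
PUSH 12 : [123, 8, 3, -4, 12]
MOD     : [123, 8, 3, -4]
MOD     : [123, 8, 3]
MUL     : [123, 24]
ADD     : [147]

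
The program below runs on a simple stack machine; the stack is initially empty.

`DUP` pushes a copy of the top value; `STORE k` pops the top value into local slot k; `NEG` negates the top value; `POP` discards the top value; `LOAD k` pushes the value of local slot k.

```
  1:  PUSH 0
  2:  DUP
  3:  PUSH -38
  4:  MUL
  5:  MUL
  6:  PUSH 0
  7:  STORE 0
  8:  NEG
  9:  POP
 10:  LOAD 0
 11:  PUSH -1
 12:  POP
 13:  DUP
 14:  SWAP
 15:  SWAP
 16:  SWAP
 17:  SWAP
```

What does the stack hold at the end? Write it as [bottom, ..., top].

[0, 0]

PUSH 0    0
DUP       0 0
PUSH -38  0 0 -38
MUL       0 0
MUL       0
PUSH 0    0 0
STORE 0   0
NEG       0
POP       (empty)
LOAD 0    0
PUSH -1   0 -1
POP       0
DUP       0 0
SWAP      0 0
SWAP      0 0
SWAP      0 0
SWAP      0 0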